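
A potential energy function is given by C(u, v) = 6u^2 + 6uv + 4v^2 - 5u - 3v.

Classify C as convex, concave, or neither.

C is quadratic, so its Hessian is the constant matrix H = [[12, 6], [6, 8]].
det(H) = 60, tr(H) = 20.
det(H) > 0 and tr(H) > 0, so H is positive definite everywhere: convex.

convex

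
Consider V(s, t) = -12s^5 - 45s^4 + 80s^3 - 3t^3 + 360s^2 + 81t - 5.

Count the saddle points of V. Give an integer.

4

V separates as a function of s plus a function of t, so ∇V=0 decouples.
∂V/∂s = -60s(s - 2)(s + 2)(s + 3) = 0 at s ∈ {-3, -2, 0, 2}; ∂V/∂t = -9(t - 3)(t + 3) = 0 at t ∈ {-3, 3}.
The Hessian is diagonal: diag(V_ss, V_tt). Second derivatives: V_ss(-3)=900, V_ss(-2)=-480, V_ss(0)=720, V_ss(2)=-2400; V_tt(-3)=54, V_tt(3)=-54.
Saddle points occur where the two diagonal entries have opposite signs: (-3, 3), (-2, -3), (0, 3), (2, -3). Count: 4.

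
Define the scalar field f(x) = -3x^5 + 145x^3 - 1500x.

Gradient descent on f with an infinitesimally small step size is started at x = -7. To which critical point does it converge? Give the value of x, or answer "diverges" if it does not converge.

f'(x) = -15(x - 5)(x - 2)(x + 2)(x + 5), so f'(-7) = -16200.
Gradient descent moves in the -f' direction, i.e. x is increasing.
The nearest critical point in that direction is x = -5, where f'' = 3150 > 0 (a local minimum). The iterate converges there.

-5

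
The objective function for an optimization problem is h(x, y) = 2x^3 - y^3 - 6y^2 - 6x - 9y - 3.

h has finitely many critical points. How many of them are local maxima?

1

h separates as a function of x plus a function of y, so ∇h=0 decouples.
∂h/∂x = 6(x - 1)(x + 1) = 0 at x ∈ {-1, 1}; ∂h/∂y = -3(y + 1)(y + 3) = 0 at y ∈ {-3, -1}.
The Hessian is diagonal: diag(h_xx, h_yy). Second derivatives: h_xx(-1)=-12, h_xx(1)=12; h_yy(-3)=6, h_yy(-1)=-6.
Local maxima occur where both diagonal entries negative: (-1, -1). Count: 1.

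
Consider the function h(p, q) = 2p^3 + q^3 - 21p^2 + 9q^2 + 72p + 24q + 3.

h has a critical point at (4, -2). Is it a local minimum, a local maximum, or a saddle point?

local minimum

The mixed partial ∂²h/∂p∂q is 0, so the Hessian at any point is diag(h_pp, h_qq) = diag(6(2p - 7), 6(q + 3)).
At (4, -2): H = diag(6, 6).
Both eigenvalues are positive, so H is positive definite: a local minimum.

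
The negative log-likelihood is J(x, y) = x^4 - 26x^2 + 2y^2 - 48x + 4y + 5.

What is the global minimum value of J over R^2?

-349

J(x,y) separates as P(x) + Q(y) + 5, so its minimum is min P + min Q + 5.
P'(x) = 4(x - 4)(x + 1)(x + 3) vanishes at x ∈ {-3, -1, 4}; Q'(y) = 4y + 4 vanishes at y ∈ {-1}.
Local minima of P (where P''>0): P(-3)=-9, P(4)=-352. Local minima of Q: Q(-1)=-2.
So the global minimum of J is P(4) + Q(-1) + 5 = -352 − 2 + 5 = -349, attained at (4, -1).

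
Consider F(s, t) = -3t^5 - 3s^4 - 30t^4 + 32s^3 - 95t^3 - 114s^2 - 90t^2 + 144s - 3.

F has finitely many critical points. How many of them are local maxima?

F separates as a function of s plus a function of t, so ∇F=0 decouples.
∂F/∂s = -12(s - 4)(s - 3)(s - 1) = 0 at s ∈ {1, 3, 4}; ∂F/∂t = -15t(t + 1)(t + 3)(t + 4) = 0 at t ∈ {-4, -3, -1, 0}.
The Hessian is diagonal: diag(F_ss, F_tt). Second derivatives: F_ss(1)=-72, F_ss(3)=24, F_ss(4)=-36; F_tt(-4)=180, F_tt(-3)=-90, F_tt(-1)=90, F_tt(0)=-180.
Local maxima occur where both diagonal entries negative: (1, -3), (1, 0), (4, -3), (4, 0). Count: 4.

4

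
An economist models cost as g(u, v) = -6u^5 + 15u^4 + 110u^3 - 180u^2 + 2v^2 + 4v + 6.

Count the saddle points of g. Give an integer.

g separates as a function of u plus a function of v, so ∇g=0 decouples.
∂g/∂u = -30u(u - 4)(u - 1)(u + 3) = 0 at u ∈ {-3, 0, 1, 4}; ∂g/∂v = 4(v + 1) = 0 at v ∈ {-1}.
The Hessian is diagonal: diag(g_uu, g_vv). Second derivatives: g_uu(-3)=2520, g_uu(0)=-360, g_uu(1)=360, g_uu(4)=-2520; g_vv(-1)=4.
Saddle points occur where the two diagonal entries have opposite signs: (0, -1), (4, -1). Count: 2.

2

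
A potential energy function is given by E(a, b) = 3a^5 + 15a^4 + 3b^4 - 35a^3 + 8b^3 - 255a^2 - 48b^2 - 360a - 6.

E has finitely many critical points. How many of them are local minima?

E separates as a function of a plus a function of b, so ∇E=0 decouples.
∂E/∂a = 15(a - 3)(a + 1)(a + 2)(a + 4) = 0 at a ∈ {-4, -2, -1, 3}; ∂E/∂b = 12b(b - 2)(b + 4) = 0 at b ∈ {-4, 0, 2}.
The Hessian is diagonal: diag(E_aa, E_bb). Second derivatives: E_aa(-4)=-630, E_aa(-2)=150, E_aa(-1)=-180, E_aa(3)=2100; E_bb(-4)=288, E_bb(0)=-96, E_bb(2)=144.
Local minima occur where both diagonal entries positive: (-2, -4), (-2, 2), (3, -4), (3, 2). Count: 4.

4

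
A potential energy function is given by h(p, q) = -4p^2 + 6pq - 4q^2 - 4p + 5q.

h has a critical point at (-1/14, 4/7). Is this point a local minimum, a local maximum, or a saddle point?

local maximum

The Hessian of h is constant: H = [[-8, 6], [6, -8]].
det(H) = (-8)·(-8) − 6² = 28.
det(H) > 0 and tr(H) = -16 < 0, so H is negative definite and the point is a local maximum.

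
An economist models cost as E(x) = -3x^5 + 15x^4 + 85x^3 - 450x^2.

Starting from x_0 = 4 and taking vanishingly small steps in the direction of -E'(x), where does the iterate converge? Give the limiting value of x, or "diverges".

E'(x) = -15x(x - 5)(x - 3)(x + 4), so E'(4) = 480.
Gradient descent moves in the -E' direction, i.e. x is decreasing.
The nearest critical point in that direction is x = 3, where E'' = 630 > 0 (a local minimum). The iterate converges there.

3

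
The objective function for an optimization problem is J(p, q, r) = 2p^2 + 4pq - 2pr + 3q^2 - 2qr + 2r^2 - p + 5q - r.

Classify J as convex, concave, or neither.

convex

J is quadratic, so its Hessian is the constant matrix H = [[4, 4, -2], [4, 6, -2], [-2, -2, 4]].
Leading principal minors: 4, 8, 24.
All positive ⇒ H ≻ 0 ⇒ convex.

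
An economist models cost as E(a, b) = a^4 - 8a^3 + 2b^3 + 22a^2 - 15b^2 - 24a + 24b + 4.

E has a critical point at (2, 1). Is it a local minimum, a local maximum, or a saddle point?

local maximum

The mixed partial ∂²E/∂a∂b is 0, so the Hessian at any point is diag(E_aa, E_bb) = diag(4(3a^2 - 12a + 11), 6(2b - 5)).
At (2, 1): H = diag(-4, -18).
Both eigenvalues are negative, so H is negative definite: a local maximum.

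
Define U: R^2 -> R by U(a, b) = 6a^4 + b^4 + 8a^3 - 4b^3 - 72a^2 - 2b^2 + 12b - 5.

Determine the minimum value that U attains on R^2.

-392

U(a,b) separates as P(a) + Q(b) − 5, so its minimum is min P + min Q − 5.
P'(a) = 24a(a - 2)(a + 3) vanishes at a ∈ {-3, 0, 2}; Q'(b) = 4(b - 3)(b - 1)(b + 1) vanishes at b ∈ {-1, 1, 3}.
Local minima of P (where P''>0): P(-3)=-378, P(2)=-128. Local minima of Q: Q(-1)=-9, Q(3)=-9.
So the global minimum of U is P(-3) + Q(-1) − 5 = -378 − 9 − 5 = -392, attained at (-3, -1).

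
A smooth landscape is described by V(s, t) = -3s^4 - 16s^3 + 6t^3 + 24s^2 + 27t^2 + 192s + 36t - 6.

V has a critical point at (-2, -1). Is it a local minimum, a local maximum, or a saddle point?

local minimum

The mixed partial ∂²V/∂s∂t is 0, so the Hessian at any point is diag(V_ss, V_tt) = diag(12(-3s^2 - 8s + 4), 18(2t + 3)).
At (-2, -1): H = diag(96, 18).
Both eigenvalues are positive, so H is positive definite: a local minimum.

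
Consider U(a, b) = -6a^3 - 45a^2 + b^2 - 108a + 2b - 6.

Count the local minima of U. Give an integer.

U separates as a function of a plus a function of b, so ∇U=0 decouples.
∂U/∂a = -18(a + 2)(a + 3) = 0 at a ∈ {-3, -2}; ∂U/∂b = 2(b + 1) = 0 at b ∈ {-1}.
The Hessian is diagonal: diag(U_aa, U_bb). Second derivatives: U_aa(-3)=18, U_aa(-2)=-18; U_bb(-1)=2.
Local minima occur where both diagonal entries positive: (-3, -1). Count: 1.

1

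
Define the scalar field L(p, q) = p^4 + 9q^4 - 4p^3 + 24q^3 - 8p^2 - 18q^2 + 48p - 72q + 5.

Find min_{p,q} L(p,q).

-132

L(p,q) separates as A(p) + B(q) + 5, so its minimum is min A + min B + 5.
A'(p) = 4(p - 3)(p - 2)(p + 2) vanishes at p ∈ {-2, 2, 3}; B'(q) = 36(q - 1)(q + 1)(q + 2) vanishes at q ∈ {-2, -1, 1}.
Local minima of A (where A''>0): A(-2)=-80, A(3)=45. Local minima of B: B(-2)=24, B(1)=-57.
So the global minimum of L is A(-2) + B(1) + 5 = -80 − 57 + 5 = -132, attained at (-2, 1).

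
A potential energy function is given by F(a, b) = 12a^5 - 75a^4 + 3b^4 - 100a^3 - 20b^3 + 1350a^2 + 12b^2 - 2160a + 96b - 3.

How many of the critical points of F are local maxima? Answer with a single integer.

F separates as a function of a plus a function of b, so ∇F=0 decouples.
∂F/∂a = 60(a - 4)(a - 3)(a - 1)(a + 3) = 0 at a ∈ {-3, 1, 3, 4}; ∂F/∂b = 12(b - 4)(b - 2)(b + 1) = 0 at b ∈ {-1, 2, 4}.
The Hessian is diagonal: diag(F_aa, F_bb). Second derivatives: F_aa(-3)=-10080, F_aa(1)=1440, F_aa(3)=-720, F_aa(4)=1260; F_bb(-1)=180, F_bb(2)=-72, F_bb(4)=120.
Local maxima occur where both diagonal entries negative: (-3, 2), (3, 2). Count: 2.

2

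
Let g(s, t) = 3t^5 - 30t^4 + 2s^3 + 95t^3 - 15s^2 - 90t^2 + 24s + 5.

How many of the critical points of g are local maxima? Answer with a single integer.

g separates as a function of s plus a function of t, so ∇g=0 decouples.
∂g/∂s = 6(s - 4)(s - 1) = 0 at s ∈ {1, 4}; ∂g/∂t = 15t(t - 4)(t - 3)(t - 1) = 0 at t ∈ {0, 1, 3, 4}.
The Hessian is diagonal: diag(g_ss, g_tt). Second derivatives: g_ss(1)=-18, g_ss(4)=18; g_tt(0)=-180, g_tt(1)=90, g_tt(3)=-90, g_tt(4)=180.
Local maxima occur where both diagonal entries negative: (1, 0), (1, 3). Count: 2.

2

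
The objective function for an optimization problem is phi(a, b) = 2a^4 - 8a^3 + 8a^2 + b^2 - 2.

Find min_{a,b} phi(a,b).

-2

phi(a,b) separates as P(a) + Q(b) − 2, so its minimum is min P + min Q − 2.
P'(a) = 8a(a - 2)(a - 1) vanishes at a ∈ {0, 1, 2}; Q'(b) = 2b vanishes at b ∈ {0}.
Local minima of P (where P''>0): P(0)=0, P(2)=0. Local minima of Q: Q(0)=0.
So the global minimum of phi is P(0) + Q(0) − 2 = 0 + 0 − 2 = -2, attained at (0, 0).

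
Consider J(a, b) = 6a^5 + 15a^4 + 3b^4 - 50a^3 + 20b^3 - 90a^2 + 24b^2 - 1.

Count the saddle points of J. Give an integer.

J separates as a function of a plus a function of b, so ∇J=0 decouples.
∂J/∂a = 30a(a - 2)(a + 1)(a + 3) = 0 at a ∈ {-3, -1, 0, 2}; ∂J/∂b = 12b(b + 1)(b + 4) = 0 at b ∈ {-4, -1, 0}.
The Hessian is diagonal: diag(J_aa, J_bb). Second derivatives: J_aa(-3)=-900, J_aa(-1)=180, J_aa(0)=-180, J_aa(2)=900; J_bb(-4)=144, J_bb(-1)=-36, J_bb(0)=48.
Saddle points occur where the two diagonal entries have opposite signs: (-3, -4), (-3, 0), (-1, -1), (0, -4), (0, 0), (2, -1). Count: 6.

6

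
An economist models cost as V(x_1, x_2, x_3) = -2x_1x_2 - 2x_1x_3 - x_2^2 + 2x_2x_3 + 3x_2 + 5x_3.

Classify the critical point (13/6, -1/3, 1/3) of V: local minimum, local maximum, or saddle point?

The Hessian is constant: H = [[0, -2, -2], [-2, -2, 2], [-2, 2, 0]].
Leading principal minors: Δ₁ = 0, Δ₂ = -4, Δ₃ = 24.
The minors fit neither the all-positive nor the alternating-sign pattern, so H is indefinite: a saddle point.

saddle point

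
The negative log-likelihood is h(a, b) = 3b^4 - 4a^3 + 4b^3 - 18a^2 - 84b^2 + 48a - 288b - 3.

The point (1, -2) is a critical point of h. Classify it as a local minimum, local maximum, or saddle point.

local maximum

The mixed partial ∂²h/∂a∂b is 0, so the Hessian at any point is diag(h_aa, h_bb) = diag(-12(2a + 3), 12(3b^2 + 2b - 14)).
At (1, -2): H = diag(-60, -72).
Both eigenvalues are negative, so H is negative definite: a local maximum.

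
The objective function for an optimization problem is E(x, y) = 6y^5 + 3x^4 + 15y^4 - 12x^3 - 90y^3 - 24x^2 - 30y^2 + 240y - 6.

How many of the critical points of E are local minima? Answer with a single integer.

4

E separates as a function of x plus a function of y, so ∇E=0 decouples.
∂E/∂x = 12x(x - 4)(x + 1) = 0 at x ∈ {-1, 0, 4}; ∂E/∂y = 30(y - 2)(y - 1)(y + 1)(y + 4) = 0 at y ∈ {-4, -1, 1, 2}.
The Hessian is diagonal: diag(E_xx, E_yy). Second derivatives: E_xx(-1)=60, E_xx(0)=-48, E_xx(4)=240; E_yy(-4)=-2700, E_yy(-1)=540, E_yy(1)=-300, E_yy(2)=540.
Local minima occur where both diagonal entries positive: (-1, -1), (-1, 2), (4, -1), (4, 2). Count: 4.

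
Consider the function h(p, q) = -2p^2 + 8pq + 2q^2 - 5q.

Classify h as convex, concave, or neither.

neither

h is quadratic, so its Hessian is the constant matrix H = [[-4, 8], [8, 4]].
det(H) = -80, tr(H) = 0.
det(H) < 0, so H is indefinite: neither convex nor concave.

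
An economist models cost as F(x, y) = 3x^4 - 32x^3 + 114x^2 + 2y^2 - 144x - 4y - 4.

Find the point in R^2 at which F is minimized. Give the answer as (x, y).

(1, 1)

F(x,y) separates as P(x) + Q(y) − 4, so its minimum is min P + min Q − 4.
P'(x) = 12(x - 4)(x - 3)(x - 1) vanishes at x ∈ {1, 3, 4}; Q'(y) = 4y - 4 vanishes at y ∈ {1}.
Local minima of P (where P''>0): P(1)=-59, P(4)=-32. Local minima of Q: Q(1)=-2.
So the global minimum of F is P(1) + Q(1) − 4 = -59 − 2 − 4 = -65, attained at (1, 1).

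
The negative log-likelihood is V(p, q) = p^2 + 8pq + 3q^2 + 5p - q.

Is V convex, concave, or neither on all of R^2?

neither

V is quadratic, so its Hessian is the constant matrix H = [[2, 8], [8, 6]].
det(H) = -52, tr(H) = 8.
det(H) < 0, so H is indefinite: neither convex nor concave.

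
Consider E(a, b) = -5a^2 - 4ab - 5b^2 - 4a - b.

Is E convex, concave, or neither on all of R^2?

E is quadratic, so its Hessian is the constant matrix H = [[-10, -4], [-4, -10]].
det(H) = 84, tr(H) = -20.
det(H) > 0 and tr(H) < 0, so H is negative definite everywhere: concave.

concave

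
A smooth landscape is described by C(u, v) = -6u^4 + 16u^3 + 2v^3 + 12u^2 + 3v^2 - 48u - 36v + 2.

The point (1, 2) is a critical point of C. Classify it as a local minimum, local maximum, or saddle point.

local minimum

The mixed partial ∂²C/∂u∂v is 0, so the Hessian at any point is diag(C_uu, C_vv) = diag(24(-3u^2 + 4u + 1), 6(2v + 1)).
At (1, 2): H = diag(48, 30).
Both eigenvalues are positive, so H is positive definite: a local minimum.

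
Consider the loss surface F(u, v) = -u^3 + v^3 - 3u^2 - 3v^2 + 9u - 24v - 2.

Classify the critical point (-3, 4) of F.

The mixed partial ∂²F/∂u∂v is 0, so the Hessian at any point is diag(F_uu, F_vv) = diag(-6(u + 1), 6(v - 1)).
At (-3, 4): H = diag(12, 18).
Both eigenvalues are positive, so H is positive definite: a local minimum.

local minimum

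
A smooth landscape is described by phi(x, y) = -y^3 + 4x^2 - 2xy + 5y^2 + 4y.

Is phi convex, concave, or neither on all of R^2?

neither

The term -y^3 is cubic, so the Hessian is not constant.
∂²phi/∂y² = -6y + 10, which takes both signs as y varies (negative for sufficiently large y). A diagonal entry of the Hessian changing sign means the Hessian is neither positive- nor negative-semidefinite on all of R^2.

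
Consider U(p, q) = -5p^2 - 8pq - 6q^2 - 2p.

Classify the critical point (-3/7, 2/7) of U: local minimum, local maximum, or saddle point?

The Hessian of U is constant: H = [[-10, -8], [-8, -12]].
det(H) = (-10)·(-12) − (-8)² = 56.
det(H) > 0 and tr(H) = -22 < 0, so H is negative definite and the point is a local maximum.

local maximum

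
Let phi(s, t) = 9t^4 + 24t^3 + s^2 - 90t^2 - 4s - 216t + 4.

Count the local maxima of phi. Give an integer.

0

phi separates as a function of s plus a function of t, so ∇phi=0 decouples.
∂phi/∂s = 2(s - 2) = 0 at s ∈ {2}; ∂phi/∂t = 36(t - 2)(t + 1)(t + 3) = 0 at t ∈ {-3, -1, 2}.
The Hessian is diagonal: diag(phi_ss, phi_tt). Second derivatives: phi_ss(2)=2; phi_tt(-3)=360, phi_tt(-1)=-216, phi_tt(2)=540.
Local maxima occur where both diagonal entries negative: none. Count: 0.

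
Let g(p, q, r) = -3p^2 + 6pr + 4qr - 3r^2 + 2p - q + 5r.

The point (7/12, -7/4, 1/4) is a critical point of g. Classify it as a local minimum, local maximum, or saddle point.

saddle point

The Hessian is constant: H = [[-6, 0, 6], [0, 0, 4], [6, 4, -6]].
Leading principal minors: Δ₁ = -6, Δ₂ = 0, Δ₃ = 96.
The minors fit neither the all-positive nor the alternating-sign pattern, so H is indefinite: a saddle point.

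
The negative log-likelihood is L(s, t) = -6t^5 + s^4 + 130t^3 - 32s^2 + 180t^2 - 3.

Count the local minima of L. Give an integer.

L separates as a function of s plus a function of t, so ∇L=0 decouples.
∂L/∂s = 4s(s - 4)(s + 4) = 0 at s ∈ {-4, 0, 4}; ∂L/∂t = -30t(t - 4)(t + 1)(t + 3) = 0 at t ∈ {-3, -1, 0, 4}.
The Hessian is diagonal: diag(L_ss, L_tt). Second derivatives: L_ss(-4)=128, L_ss(0)=-64, L_ss(4)=128; L_tt(-3)=1260, L_tt(-1)=-300, L_tt(0)=360, L_tt(4)=-4200.
Local minima occur where both diagonal entries positive: (-4, -3), (-4, 0), (4, -3), (4, 0). Count: 4.

4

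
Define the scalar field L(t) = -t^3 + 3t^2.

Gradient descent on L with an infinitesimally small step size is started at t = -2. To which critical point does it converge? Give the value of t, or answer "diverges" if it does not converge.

L'(t) = -3t(t - 2), so L'(-2) = -24.
Gradient descent moves in the -L' direction, i.e. t is increasing.
The nearest critical point in that direction is t = 0, where L'' = 6 > 0 (a local minimum). The iterate converges there.

0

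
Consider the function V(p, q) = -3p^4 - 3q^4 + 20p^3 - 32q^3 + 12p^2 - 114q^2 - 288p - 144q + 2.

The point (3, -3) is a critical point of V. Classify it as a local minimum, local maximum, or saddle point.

The mixed partial ∂²V/∂p∂q is 0, so the Hessian at any point is diag(V_pp, V_qq) = diag(12(-3p^2 + 10p + 2), -12(3q^2 + 16q + 19)).
At (3, -3): H = diag(60, 24).
Both eigenvalues are positive, so H is positive definite: a local minimum.

local minimum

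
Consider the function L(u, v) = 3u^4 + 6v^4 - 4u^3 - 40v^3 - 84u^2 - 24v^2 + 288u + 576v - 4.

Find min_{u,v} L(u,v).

L(u,v) separates as P(u) + Q(v) − 4, so its minimum is min P + min Q − 4.
P'(u) = 12(u - 3)(u - 2)(u + 4) vanishes at u ∈ {-4, 2, 3}; Q'(v) = 24(v - 4)(v - 3)(v + 2) vanishes at v ∈ {-2, 3, 4}.
Local minima of P (where P''>0): P(-4)=-1472, P(3)=243. Local minima of Q: Q(-2)=-832, Q(4)=896.
So the global minimum of L is P(-4) + Q(-2) − 4 = -1472 − 832 − 4 = -2308, attained at (-4, -2).

-2308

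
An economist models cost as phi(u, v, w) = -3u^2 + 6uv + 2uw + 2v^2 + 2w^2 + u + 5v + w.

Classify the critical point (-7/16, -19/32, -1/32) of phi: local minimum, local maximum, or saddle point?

saddle point

The Hessian is constant: H = [[-6, 6, 2], [6, 4, 0], [2, 0, 4]].
Leading principal minors: Δ₁ = -6, Δ₂ = -60, Δ₃ = -256.
The minors fit neither the all-positive nor the alternating-sign pattern, so H is indefinite: a saddle point.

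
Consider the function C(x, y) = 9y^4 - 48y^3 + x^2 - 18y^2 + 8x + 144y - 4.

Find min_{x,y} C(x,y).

-500

C(x,y) separates as P(x) + Q(y) − 4, so its minimum is min P + min Q − 4.
P'(x) = 2x + 8 vanishes at x ∈ {-4}; Q'(y) = 36(y - 4)(y - 1)(y + 1) vanishes at y ∈ {-1, 1, 4}.
Local minima of P (where P''>0): P(-4)=-16. Local minima of Q: Q(-1)=-105, Q(4)=-480.
So the global minimum of C is P(-4) + Q(4) − 4 = -16 − 480 − 4 = -500, attained at (-4, 4).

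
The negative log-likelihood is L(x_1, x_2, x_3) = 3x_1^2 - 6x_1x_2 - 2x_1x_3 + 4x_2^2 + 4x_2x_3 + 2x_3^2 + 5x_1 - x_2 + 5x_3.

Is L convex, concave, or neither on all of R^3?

convex

L is quadratic, so its Hessian is the constant matrix H = [[6, -6, -2], [-6, 8, 4], [-2, 4, 4]].
Leading principal minors: 6, 12, 16.
All positive ⇒ H ≻ 0 ⇒ convex.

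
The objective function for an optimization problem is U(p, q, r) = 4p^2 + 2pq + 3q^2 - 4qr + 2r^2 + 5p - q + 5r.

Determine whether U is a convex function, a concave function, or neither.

U is quadratic, so its Hessian is the constant matrix H = [[8, 2, 0], [2, 6, -4], [0, -4, 4]].
Leading principal minors: 8, 44, 48.
All positive ⇒ H ≻ 0 ⇒ convex.

convex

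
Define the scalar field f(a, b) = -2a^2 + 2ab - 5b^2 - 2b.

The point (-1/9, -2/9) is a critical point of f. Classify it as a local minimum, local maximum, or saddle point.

The Hessian of f is constant: H = [[-4, 2], [2, -10]].
det(H) = (-4)·(-10) − 2² = 36.
det(H) > 0 and tr(H) = -14 < 0, so H is negative definite and the point is a local maximum.

local maximum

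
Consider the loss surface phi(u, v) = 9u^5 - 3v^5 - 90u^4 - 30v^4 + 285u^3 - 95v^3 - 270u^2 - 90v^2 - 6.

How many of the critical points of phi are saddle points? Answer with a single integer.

8

phi separates as a function of u plus a function of v, so ∇phi=0 decouples.
∂phi/∂u = 45u(u - 4)(u - 3)(u - 1) = 0 at u ∈ {0, 1, 3, 4}; ∂phi/∂v = -15v(v + 1)(v + 3)(v + 4) = 0 at v ∈ {-4, -3, -1, 0}.
The Hessian is diagonal: diag(phi_uu, phi_vv). Second derivatives: phi_uu(0)=-540, phi_uu(1)=270, phi_uu(3)=-270, phi_uu(4)=540; phi_vv(-4)=180, phi_vv(-3)=-90, phi_vv(-1)=90, phi_vv(0)=-180.
Saddle points occur where the two diagonal entries have opposite signs: (0, -4), (0, -1), (1, -3), (1, 0), (3, -4), (3, -1), (4, -3), (4, 0). Count: 8.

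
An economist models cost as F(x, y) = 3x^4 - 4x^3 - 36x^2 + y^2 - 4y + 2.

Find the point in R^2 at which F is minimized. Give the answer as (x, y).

(3, 2)

F(x,y) separates as P(x) + Q(y) + 2, so its minimum is min P + min Q + 2.
P'(x) = 12x(x - 3)(x + 2) vanishes at x ∈ {-2, 0, 3}; Q'(y) = 2y - 4 vanishes at y ∈ {2}.
Local minima of P (where P''>0): P(-2)=-64, P(3)=-189. Local minima of Q: Q(2)=-4.
So the global minimum of F is P(3) + Q(2) + 2 = -189 − 4 + 2 = -191, attained at (3, 2).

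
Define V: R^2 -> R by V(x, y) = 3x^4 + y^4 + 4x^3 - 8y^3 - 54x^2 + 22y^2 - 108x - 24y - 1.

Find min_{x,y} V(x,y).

-469

V(x,y) separates as P(x) + Q(y) − 1, so its minimum is min P + min Q − 1.
P'(x) = 12(x - 3)(x + 1)(x + 3) vanishes at x ∈ {-3, -1, 3}; Q'(y) = 4(y - 3)(y - 2)(y - 1) vanishes at y ∈ {1, 2, 3}.
Local minima of P (where P''>0): P(-3)=-27, P(3)=-459. Local minima of Q: Q(1)=-9, Q(3)=-9.
So the global minimum of V is P(3) + Q(1) − 1 = -459 − 9 − 1 = -469, attained at (3, 1).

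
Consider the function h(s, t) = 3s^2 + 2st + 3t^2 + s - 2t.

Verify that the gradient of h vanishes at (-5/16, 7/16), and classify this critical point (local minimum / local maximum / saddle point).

local minimum

∇h = (6s + 2t + 1, 2s + 6t - 2); substituting (-5/16, 7/16) gives ∇h = (0, 0), so (-5/16, 7/16) is indeed a critical point.
The Hessian of h is constant: H = [[6, 2], [2, 6]].
det(H) = 6·6 − 2² = 32.
det(H) > 0 and tr(H) = 12 > 0, so H is positive definite and the point is a local minimum.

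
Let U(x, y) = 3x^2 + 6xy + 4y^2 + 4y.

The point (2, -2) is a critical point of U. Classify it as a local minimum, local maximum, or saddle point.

local minimum

The Hessian of U is constant: H = [[6, 6], [6, 8]].
det(H) = 6·8 − 6² = 12.
det(H) > 0 and tr(H) = 14 > 0, so H is positive definite and the point is a local minimum.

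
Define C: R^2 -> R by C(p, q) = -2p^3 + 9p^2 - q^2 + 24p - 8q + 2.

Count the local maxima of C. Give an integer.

C separates as a function of p plus a function of q, so ∇C=0 decouples.
∂C/∂p = -6(p - 4)(p + 1) = 0 at p ∈ {-1, 4}; ∂C/∂q = -2(q + 4) = 0 at q ∈ {-4}.
The Hessian is diagonal: diag(C_pp, C_qq). Second derivatives: C_pp(-1)=30, C_pp(4)=-30; C_qq(-4)=-2.
Local maxima occur where both diagonal entries negative: (4, -4). Count: 1.

1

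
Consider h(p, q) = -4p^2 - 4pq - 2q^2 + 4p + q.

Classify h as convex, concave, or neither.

h is quadratic, so its Hessian is the constant matrix H = [[-8, -4], [-4, -4]].
det(H) = 16, tr(H) = -12.
det(H) > 0 and tr(H) < 0, so H is negative definite everywhere: concave.

concave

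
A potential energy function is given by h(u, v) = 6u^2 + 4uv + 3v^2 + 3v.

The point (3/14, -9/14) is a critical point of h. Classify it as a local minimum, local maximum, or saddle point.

The Hessian of h is constant: H = [[12, 4], [4, 6]].
det(H) = 12·6 − 4² = 56.
det(H) > 0 and tr(H) = 18 > 0, so H is positive definite and the point is a local minimum.

local minimum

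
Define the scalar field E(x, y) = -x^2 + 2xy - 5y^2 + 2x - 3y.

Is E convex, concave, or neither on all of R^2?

concave

E is quadratic, so its Hessian is the constant matrix H = [[-2, 2], [2, -10]].
det(H) = 16, tr(H) = -12.
det(H) > 0 and tr(H) < 0, so H is negative definite everywhere: concave.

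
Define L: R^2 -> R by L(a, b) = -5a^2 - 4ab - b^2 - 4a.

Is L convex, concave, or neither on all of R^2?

concave

L is quadratic, so its Hessian is the constant matrix H = [[-10, -4], [-4, -2]].
det(H) = 4, tr(H) = -12.
det(H) > 0 and tr(H) < 0, so H is negative definite everywhere: concave.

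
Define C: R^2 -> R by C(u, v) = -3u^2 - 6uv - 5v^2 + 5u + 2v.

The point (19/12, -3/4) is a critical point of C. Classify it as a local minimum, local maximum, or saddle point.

The Hessian of C is constant: H = [[-6, -6], [-6, -10]].
det(H) = (-6)·(-10) − (-6)² = 24.
det(H) > 0 and tr(H) = -16 < 0, so H is negative definite and the point is a local maximum.

local maximum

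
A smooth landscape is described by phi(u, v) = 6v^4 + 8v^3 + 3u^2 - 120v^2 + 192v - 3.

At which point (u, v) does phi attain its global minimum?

(0, -4)

phi(u,v) separates as P(u) + Q(v) − 3, so its minimum is min P + min Q − 3.
P'(u) = 6u vanishes at u ∈ {0}; Q'(v) = 24(v - 2)(v - 1)(v + 4) vanishes at v ∈ {-4, 1, 2}.
Local minima of P (where P''>0): P(0)=0. Local minima of Q: Q(-4)=-1664, Q(2)=64.
So the global minimum of phi is P(0) + Q(-4) − 3 = 0 − 1664 − 3 = -1667, attained at (0, -4).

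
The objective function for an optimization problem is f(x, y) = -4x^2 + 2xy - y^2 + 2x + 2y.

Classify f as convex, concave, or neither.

f is quadratic, so its Hessian is the constant matrix H = [[-8, 2], [2, -2]].
det(H) = 12, tr(H) = -10.
det(H) > 0 and tr(H) < 0, so H is negative definite everywhere: concave.

concave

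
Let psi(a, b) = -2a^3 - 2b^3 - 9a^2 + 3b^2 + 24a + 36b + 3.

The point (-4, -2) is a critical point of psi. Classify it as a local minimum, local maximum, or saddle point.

local minimum

The mixed partial ∂²psi/∂a∂b is 0, so the Hessian at any point is diag(psi_aa, psi_bb) = diag(-6(2a + 3), 6(-2b + 1)).
At (-4, -2): H = diag(30, 30).
Both eigenvalues are positive, so H is positive definite: a local minimum.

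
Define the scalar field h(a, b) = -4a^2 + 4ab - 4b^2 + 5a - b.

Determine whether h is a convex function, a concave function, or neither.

h is quadratic, so its Hessian is the constant matrix H = [[-8, 4], [4, -8]].
det(H) = 48, tr(H) = -16.
det(H) > 0 and tr(H) < 0, so H is negative definite everywhere: concave.

concave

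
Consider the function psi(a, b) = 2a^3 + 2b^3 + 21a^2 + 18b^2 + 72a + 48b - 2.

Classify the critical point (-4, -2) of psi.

The mixed partial ∂²psi/∂a∂b is 0, so the Hessian at any point is diag(psi_aa, psi_bb) = diag(6(2a + 7), 12(b + 3)).
At (-4, -2): H = diag(-6, 12).
The eigenvalues have opposite signs, so H is indefinite: a saddle point.

saddle point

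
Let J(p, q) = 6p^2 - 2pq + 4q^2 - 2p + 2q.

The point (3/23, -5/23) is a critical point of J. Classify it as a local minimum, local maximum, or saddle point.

The Hessian of J is constant: H = [[12, -2], [-2, 8]].
det(H) = 12·8 − (-2)² = 92.
det(H) > 0 and tr(H) = 20 > 0, so H is positive definite and the point is a local minimum.

local minimum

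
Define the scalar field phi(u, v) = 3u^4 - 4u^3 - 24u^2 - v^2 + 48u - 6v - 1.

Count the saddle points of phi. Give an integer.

phi separates as a function of u plus a function of v, so ∇phi=0 decouples.
∂phi/∂u = 12(u - 2)(u - 1)(u + 2) = 0 at u ∈ {-2, 1, 2}; ∂phi/∂v = -2(v + 3) = 0 at v ∈ {-3}.
The Hessian is diagonal: diag(phi_uu, phi_vv). Second derivatives: phi_uu(-2)=144, phi_uu(1)=-36, phi_uu(2)=48; phi_vv(-3)=-2.
Saddle points occur where the two diagonal entries have opposite signs: (-2, -3), (2, -3). Count: 2.

2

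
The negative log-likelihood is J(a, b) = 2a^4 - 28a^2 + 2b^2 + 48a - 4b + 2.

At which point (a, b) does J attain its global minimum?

J(a,b) separates as P(a) + Q(b) + 2, so its minimum is min P + min Q + 2.
P'(a) = 8(a - 2)(a - 1)(a + 3) vanishes at a ∈ {-3, 1, 2}; Q'(b) = 4b - 4 vanishes at b ∈ {1}.
Local minima of P (where P''>0): P(-3)=-234, P(2)=16. Local minima of Q: Q(1)=-2.
So the global minimum of J is P(-3) + Q(1) + 2 = -234 − 2 + 2 = -234, attained at (-3, 1).

(-3, 1)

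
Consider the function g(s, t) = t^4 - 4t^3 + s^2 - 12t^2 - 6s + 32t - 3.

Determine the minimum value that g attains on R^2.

g(s,t) separates as P(s) + Q(t) − 3, so its minimum is min P + min Q − 3.
P'(s) = 2s - 6 vanishes at s ∈ {3}; Q'(t) = 4(t - 4)(t - 1)(t + 2) vanishes at t ∈ {-2, 1, 4}.
Local minima of P (where P''>0): P(3)=-9. Local minima of Q: Q(-2)=-64, Q(4)=-64.
So the global minimum of g is P(3) + Q(-2) − 3 = -9 − 64 − 3 = -76, attained at (3, -2).

-76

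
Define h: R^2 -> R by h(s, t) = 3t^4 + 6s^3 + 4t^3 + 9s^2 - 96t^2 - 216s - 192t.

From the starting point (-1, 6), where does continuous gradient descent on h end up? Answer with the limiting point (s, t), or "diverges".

h is separable, so gradient descent decouples: s follows -∂h/∂s, t follows -∂h/∂t.
∂h/∂s = 18(s - 3)(s + 4); at s=-1 this is -216, so s increases.
∂h/∂t = 12(t - 4)(t + 1)(t + 4); at t=6 this is 1680, so t decreases.
s converges to its nearest critical value 3 (a local min of the s-part); t converges to 4. The iterate converges to (3, 4).

(3, 4)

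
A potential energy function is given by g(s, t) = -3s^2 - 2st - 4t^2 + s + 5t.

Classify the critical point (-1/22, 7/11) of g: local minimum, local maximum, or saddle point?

local maximum

The Hessian of g is constant: H = [[-6, -2], [-2, -8]].
det(H) = (-6)·(-8) − (-2)² = 44.
det(H) > 0 and tr(H) = -14 < 0, so H is negative definite and the point is a local maximum.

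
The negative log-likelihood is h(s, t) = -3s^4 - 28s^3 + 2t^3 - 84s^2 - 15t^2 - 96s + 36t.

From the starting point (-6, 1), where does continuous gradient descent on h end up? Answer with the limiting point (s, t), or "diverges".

h is separable, so gradient descent decouples: s follows -∂h/∂s, t follows -∂h/∂t.
∂h/∂s = -12(s + 1)(s + 2)(s + 4); at s=-6 this is 480, so s decreases.
∂h/∂t = 6(t - 3)(t - 2); at t=1 this is 12, so t decreases.
The s-coordinate has no critical point in that direction and runs off to infinity.

diverges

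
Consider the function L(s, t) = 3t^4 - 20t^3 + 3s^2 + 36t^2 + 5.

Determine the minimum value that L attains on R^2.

5

L(s,t) separates as P(s) + Q(t) + 5, so its minimum is min P + min Q + 5.
P'(s) = 6s vanishes at s ∈ {0}; Q'(t) = 12t(t - 3)(t - 2) vanishes at t ∈ {0, 2, 3}.
Local minima of P (where P''>0): P(0)=0. Local minima of Q: Q(0)=0, Q(3)=27.
So the global minimum of L is P(0) + Q(0) + 5 = 0 + 0 + 5 = 5, attained at (0, 0).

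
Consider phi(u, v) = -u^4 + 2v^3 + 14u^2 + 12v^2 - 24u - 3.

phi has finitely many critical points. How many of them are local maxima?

phi separates as a function of u plus a function of v, so ∇phi=0 decouples.
∂phi/∂u = -4(u - 2)(u - 1)(u + 3) = 0 at u ∈ {-3, 1, 2}; ∂phi/∂v = 6v(v + 4) = 0 at v ∈ {-4, 0}.
The Hessian is diagonal: diag(phi_uu, phi_vv). Second derivatives: phi_uu(-3)=-80, phi_uu(1)=16, phi_uu(2)=-20; phi_vv(-4)=-24, phi_vv(0)=24.
Local maxima occur where both diagonal entries negative: (-3, -4), (2, -4). Count: 2.

2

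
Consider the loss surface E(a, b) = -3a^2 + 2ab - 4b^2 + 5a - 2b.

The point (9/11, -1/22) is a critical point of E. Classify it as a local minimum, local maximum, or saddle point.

local maximum

The Hessian of E is constant: H = [[-6, 2], [2, -8]].
det(H) = (-6)·(-8) − 2² = 44.
det(H) > 0 and tr(H) = -14 < 0, so H is negative definite and the point is a local maximum.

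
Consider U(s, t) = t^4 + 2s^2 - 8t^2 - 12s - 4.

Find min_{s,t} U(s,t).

U(s,t) separates as P(s) + Q(t) − 4, so its minimum is min P + min Q − 4.
P'(s) = 4s - 12 vanishes at s ∈ {3}; Q'(t) = 4t(t - 2)(t + 2) vanishes at t ∈ {-2, 0, 2}.
Local minima of P (where P''>0): P(3)=-18. Local minima of Q: Q(-2)=-16, Q(2)=-16.
So the global minimum of U is P(3) + Q(-2) − 4 = -18 − 16 − 4 = -38, attained at (3, -2).

-38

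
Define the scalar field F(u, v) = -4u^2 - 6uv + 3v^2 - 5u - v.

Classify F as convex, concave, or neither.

neither

F is quadratic, so its Hessian is the constant matrix H = [[-8, -6], [-6, 6]].
det(H) = -84, tr(H) = -2.
det(H) < 0, so H is indefinite: neither convex nor concave.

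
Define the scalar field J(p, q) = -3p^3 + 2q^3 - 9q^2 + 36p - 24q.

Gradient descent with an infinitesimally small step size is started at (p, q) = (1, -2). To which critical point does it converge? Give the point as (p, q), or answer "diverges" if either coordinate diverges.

J is separable, so gradient descent decouples: p follows -∂J/∂p, q follows -∂J/∂q.
∂J/∂p = -9(p - 2)(p + 2); at p=1 this is 27, so p decreases.
∂J/∂q = 6(q - 4)(q + 1); at q=-2 this is 36, so q decreases.
The q-coordinate has no critical point in that direction and runs off to infinity.

diverges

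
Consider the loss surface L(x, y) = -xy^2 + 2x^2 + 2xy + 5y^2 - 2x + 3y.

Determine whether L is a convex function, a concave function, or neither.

neither

The term -xy^2 is cubic, so the Hessian is not constant.
∂²L/∂y² = -2x + 10, which takes both signs as x varies (negative for sufficiently large x). A diagonal entry of the Hessian changing sign means the Hessian is neither positive- nor negative-semidefinite on all of R^2.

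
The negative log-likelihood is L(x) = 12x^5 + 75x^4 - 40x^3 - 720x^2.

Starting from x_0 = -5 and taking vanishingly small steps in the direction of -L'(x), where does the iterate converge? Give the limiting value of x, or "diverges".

diverges

L'(x) = 60x(x - 2)(x + 3)(x + 4), so L'(-5) = 4200.
Gradient descent moves in the -L' direction, i.e. x is decreasing.
There is no critical point below x=-5, and L' keeps the same sign, so the iterate runs off to −∞.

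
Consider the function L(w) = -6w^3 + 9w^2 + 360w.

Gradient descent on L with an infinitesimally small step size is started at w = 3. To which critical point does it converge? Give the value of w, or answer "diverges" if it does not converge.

L'(w) = -18(w - 5)(w + 4), so L'(3) = 252.
Gradient descent moves in the -L' direction, i.e. w is decreasing.
The nearest critical point in that direction is w = -4, where L'' = 162 > 0 (a local minimum). The iterate converges there.

-4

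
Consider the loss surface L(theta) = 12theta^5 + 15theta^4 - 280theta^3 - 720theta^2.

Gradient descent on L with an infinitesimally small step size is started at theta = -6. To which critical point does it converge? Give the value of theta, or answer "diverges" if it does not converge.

diverges

L'(theta) = 60theta(theta - 4)(theta + 2)(theta + 3), so L'(-6) = 43200.
Gradient descent moves in the -L' direction, i.e. theta is decreasing.
There is no critical point below theta=-6, and L' keeps the same sign, so the iterate runs off to −∞.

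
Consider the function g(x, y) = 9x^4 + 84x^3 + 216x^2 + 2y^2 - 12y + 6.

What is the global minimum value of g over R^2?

g(x,y) separates as P(x) + Q(y) + 6, so its minimum is min P + min Q + 6.
P'(x) = 36x(x + 3)(x + 4) vanishes at x ∈ {-4, -3, 0}; Q'(y) = 4y - 12 vanishes at y ∈ {3}.
Local minima of P (where P''>0): P(-4)=384, P(0)=0. Local minima of Q: Q(3)=-18.
So the global minimum of g is P(0) + Q(3) + 6 = 0 − 18 + 6 = -12, attained at (0, 3).

-12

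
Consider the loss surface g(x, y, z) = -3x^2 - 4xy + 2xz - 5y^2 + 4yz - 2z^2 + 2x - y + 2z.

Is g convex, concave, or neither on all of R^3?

g is quadratic, so its Hessian is the constant matrix H = [[-6, -4, 2], [-4, -10, 4], [2, 4, -4]].
Leading principal minors: -6, 44, -104.
Signs alternate −, +, − ⇒ H ≺ 0 ⇒ concave.

concave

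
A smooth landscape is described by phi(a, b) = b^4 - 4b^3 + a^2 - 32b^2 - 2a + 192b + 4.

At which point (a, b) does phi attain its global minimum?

(1, -4)

phi(a,b) separates as P(a) + Q(b) + 4, so its minimum is min P + min Q + 4.
P'(a) = 2a - 2 vanishes at a ∈ {1}; Q'(b) = 4(b - 4)(b - 3)(b + 4) vanishes at b ∈ {-4, 3, 4}.
Local minima of P (where P''>0): P(1)=-1. Local minima of Q: Q(-4)=-768, Q(4)=256.
So the global minimum of phi is P(1) + Q(-4) + 4 = -1 − 768 + 4 = -765, attained at (1, -4).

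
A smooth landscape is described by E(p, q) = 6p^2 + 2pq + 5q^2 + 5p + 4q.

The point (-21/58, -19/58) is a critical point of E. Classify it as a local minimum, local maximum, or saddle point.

The Hessian of E is constant: H = [[12, 2], [2, 10]].
det(H) = 12·10 − 2² = 116.
det(H) > 0 and tr(H) = 22 > 0, so H is positive definite and the point is a local minimum.

local minimum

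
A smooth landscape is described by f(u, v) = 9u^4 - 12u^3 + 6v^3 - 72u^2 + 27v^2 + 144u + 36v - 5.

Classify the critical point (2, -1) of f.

local minimum

The mixed partial ∂²f/∂u∂v is 0, so the Hessian at any point is diag(f_uu, f_vv) = diag(36(3u^2 - 2u - 4), 18(2v + 3)).
At (2, -1): H = diag(144, 18).
Both eigenvalues are positive, so H is positive definite: a local minimum.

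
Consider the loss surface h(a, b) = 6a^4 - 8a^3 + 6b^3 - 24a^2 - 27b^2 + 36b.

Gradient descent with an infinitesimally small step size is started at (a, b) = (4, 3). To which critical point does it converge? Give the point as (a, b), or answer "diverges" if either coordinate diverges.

(2, 2)

h is separable, so gradient descent decouples: a follows -∂h/∂a, b follows -∂h/∂b.
∂h/∂a = 24a(a - 2)(a + 1); at a=4 this is 960, so a decreases.
∂h/∂b = 18(b - 2)(b - 1); at b=3 this is 36, so b decreases.
a converges to its nearest critical value 2 (a local min of the a-part); b converges to 2. The iterate converges to (2, 2).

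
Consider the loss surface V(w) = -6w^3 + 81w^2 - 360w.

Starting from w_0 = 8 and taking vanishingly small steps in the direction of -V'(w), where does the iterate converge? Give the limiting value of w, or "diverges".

diverges

V'(w) = -18(w - 5)(w - 4), so V'(8) = -216.
Gradient descent moves in the -V' direction, i.e. w is increasing.
There is no critical point above w=8, and V' keeps the same sign, so the iterate runs off to +∞.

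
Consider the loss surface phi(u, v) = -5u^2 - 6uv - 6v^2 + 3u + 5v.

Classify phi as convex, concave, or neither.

phi is quadratic, so its Hessian is the constant matrix H = [[-10, -6], [-6, -12]].
det(H) = 84, tr(H) = -22.
det(H) > 0 and tr(H) < 0, so H is negative definite everywhere: concave.

concave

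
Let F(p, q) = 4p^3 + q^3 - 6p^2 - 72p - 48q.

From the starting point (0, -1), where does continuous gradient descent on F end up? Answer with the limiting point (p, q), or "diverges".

(3, 4)

F is separable, so gradient descent decouples: p follows -∂F/∂p, q follows -∂F/∂q.
∂F/∂p = 12(p - 3)(p + 2); at p=0 this is -72, so p increases.
∂F/∂q = 3(q - 4)(q + 4); at q=-1 this is -45, so q increases.
p converges to its nearest critical value 3 (a local min of the p-part); q converges to 4. The iterate converges to (3, 4).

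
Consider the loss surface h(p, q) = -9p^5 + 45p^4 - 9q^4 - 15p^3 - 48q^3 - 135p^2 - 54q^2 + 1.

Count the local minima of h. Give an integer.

2

h separates as a function of p plus a function of q, so ∇h=0 decouples.
∂h/∂p = -45p(p - 3)(p - 2)(p + 1) = 0 at p ∈ {-1, 0, 2, 3}; ∂h/∂q = -36q(q + 1)(q + 3) = 0 at q ∈ {-3, -1, 0}.
The Hessian is diagonal: diag(h_pp, h_qq). Second derivatives: h_pp(-1)=540, h_pp(0)=-270, h_pp(2)=270, h_pp(3)=-540; h_qq(-3)=-216, h_qq(-1)=72, h_qq(0)=-108.
Local minima occur where both diagonal entries positive: (-1, -1), (2, -1). Count: 2.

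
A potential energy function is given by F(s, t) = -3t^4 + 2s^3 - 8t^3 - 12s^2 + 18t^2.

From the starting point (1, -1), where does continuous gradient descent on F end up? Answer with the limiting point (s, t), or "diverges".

F is separable, so gradient descent decouples: s follows -∂F/∂s, t follows -∂F/∂t.
∂F/∂s = 6s(s - 4); at s=1 this is -18, so s increases.
∂F/∂t = -12t(t - 1)(t + 3); at t=-1 this is -48, so t increases.
s converges to its nearest critical value 4 (a local min of the s-part); t converges to 0. The iterate converges to (4, 0).

(4, 0)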